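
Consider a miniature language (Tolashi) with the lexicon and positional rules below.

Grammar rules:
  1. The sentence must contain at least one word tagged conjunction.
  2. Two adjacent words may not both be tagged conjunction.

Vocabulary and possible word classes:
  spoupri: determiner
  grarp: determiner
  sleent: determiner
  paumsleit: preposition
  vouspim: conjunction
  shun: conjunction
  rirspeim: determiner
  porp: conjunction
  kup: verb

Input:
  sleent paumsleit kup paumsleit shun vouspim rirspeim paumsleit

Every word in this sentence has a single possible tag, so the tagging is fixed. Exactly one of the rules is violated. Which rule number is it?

Fixed tagging: determiner preposition verb preposition conjunction conjunction determiner preposition.
Rule check: R1 ok, R2 fails.
Only rule 2 fails.

2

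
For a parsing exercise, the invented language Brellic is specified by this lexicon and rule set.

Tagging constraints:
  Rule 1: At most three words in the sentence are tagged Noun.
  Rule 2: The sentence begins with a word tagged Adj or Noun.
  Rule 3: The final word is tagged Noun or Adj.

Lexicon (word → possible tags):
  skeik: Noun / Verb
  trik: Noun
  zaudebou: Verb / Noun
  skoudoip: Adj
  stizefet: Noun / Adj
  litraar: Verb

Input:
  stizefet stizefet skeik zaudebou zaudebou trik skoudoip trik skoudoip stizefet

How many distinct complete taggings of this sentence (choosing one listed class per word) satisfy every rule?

Candidates per position — 1:stizefet {Noun,Adj}; 2:stizefet {Noun,Adj}; 3:skeik {Noun,Verb}; 4:zaudebou {Verb,Noun}; 5:zaudebou {Verb,Noun}; 6:trik {Noun}; 7:skoudoip {Adj}; 8:trik {Noun}; 9:skoudoip {Adj}; 10:stizefet {Noun,Adj}.
There are 64 candidate sequences in total.
Checking each against the rules leaves 7 sequences.
Count = 7.

7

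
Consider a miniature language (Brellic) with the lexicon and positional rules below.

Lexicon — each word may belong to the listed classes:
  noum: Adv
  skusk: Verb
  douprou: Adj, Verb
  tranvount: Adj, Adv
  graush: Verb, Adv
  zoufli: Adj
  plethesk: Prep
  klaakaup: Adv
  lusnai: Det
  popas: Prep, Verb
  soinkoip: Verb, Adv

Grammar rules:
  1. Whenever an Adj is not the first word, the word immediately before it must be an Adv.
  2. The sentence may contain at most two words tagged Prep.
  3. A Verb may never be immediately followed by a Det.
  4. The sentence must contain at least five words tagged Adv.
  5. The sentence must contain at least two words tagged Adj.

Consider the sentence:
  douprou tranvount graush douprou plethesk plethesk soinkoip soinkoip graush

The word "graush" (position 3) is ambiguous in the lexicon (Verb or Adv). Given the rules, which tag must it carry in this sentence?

Adv

Candidates per position — 1:douprou {Adj,Verb}; 2:tranvount {Adj,Adv}; 3:graush {Verb,Adv}; 4:douprou {Adj,Verb}; 5:plethesk {Prep}; 6:plethesk {Prep}; 7:soinkoip {Verb,Adv}; 8:soinkoip {Verb,Adv}; 9:graush {Verb,Adv}.
If word 2 were Adj, no tagging could satisfy rule 1; so word 2 is Adv.
If word 3 were Verb, no tagging could satisfy rule 4; so word 3 is Adv.
If word 4 were Verb, no tagging could satisfy rule 5; so word 4 is Adj.
If word 7 were Verb, no tagging could satisfy rule 4; so word 7 is Adv.
If word 8 were Verb, no tagging could satisfy rule 4; so word 8 is Adv.
If word 9 were Verb, no tagging could satisfy rule 4; so word 9 is Adv.
If word 1 were Verb, no tagging could satisfy rule 5; so word 1 is Adj.
That leaves exactly one tagging: Adj Adv Adv Adj Prep Prep Adv Adv Adv.
Verifying each rule — rule 1 holds; rule 2 holds; rule 3 holds; rule 4 holds; rule 5 holds.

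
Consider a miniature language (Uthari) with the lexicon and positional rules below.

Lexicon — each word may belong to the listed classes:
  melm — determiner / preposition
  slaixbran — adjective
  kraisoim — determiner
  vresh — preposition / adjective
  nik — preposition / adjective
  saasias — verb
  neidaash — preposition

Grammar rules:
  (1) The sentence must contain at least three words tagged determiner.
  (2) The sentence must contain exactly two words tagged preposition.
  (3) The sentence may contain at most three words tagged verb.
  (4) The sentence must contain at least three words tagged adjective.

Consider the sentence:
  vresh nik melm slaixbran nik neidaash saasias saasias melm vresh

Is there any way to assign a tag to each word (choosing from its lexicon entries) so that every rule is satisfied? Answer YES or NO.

NO

Candidates per position — 1:vresh {preposition,adjective}; 2:nik {preposition,adjective}; 3:melm {determiner,preposition}; 4:slaixbran {adjective}; 5:nik {preposition,adjective}; 6:neidaash {preposition}; 7:saasias {verb}; 8:saasias {verb}; 9:melm {determiner,preposition}; 10:vresh {preposition,adjective}.
Rule 1 cannot be satisfied by any choice of tags from the lexicon.
So there is no consistent tagging.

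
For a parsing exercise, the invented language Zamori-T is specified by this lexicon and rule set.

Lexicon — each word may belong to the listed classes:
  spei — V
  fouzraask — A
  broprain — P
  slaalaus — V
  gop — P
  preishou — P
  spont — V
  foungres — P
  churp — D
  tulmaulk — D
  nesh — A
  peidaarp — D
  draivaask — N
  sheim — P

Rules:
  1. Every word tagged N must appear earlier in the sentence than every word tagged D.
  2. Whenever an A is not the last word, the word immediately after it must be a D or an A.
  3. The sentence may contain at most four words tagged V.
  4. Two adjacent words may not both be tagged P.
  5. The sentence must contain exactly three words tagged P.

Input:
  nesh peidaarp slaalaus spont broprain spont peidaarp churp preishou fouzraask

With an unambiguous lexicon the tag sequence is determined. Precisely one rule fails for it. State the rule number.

5

Fixed tagging: A D V V P V D D P A.
Checking each rule: R1 holds, R2 holds, R3 holds, R4 holds, R5 violated.
Only rule 5 fails.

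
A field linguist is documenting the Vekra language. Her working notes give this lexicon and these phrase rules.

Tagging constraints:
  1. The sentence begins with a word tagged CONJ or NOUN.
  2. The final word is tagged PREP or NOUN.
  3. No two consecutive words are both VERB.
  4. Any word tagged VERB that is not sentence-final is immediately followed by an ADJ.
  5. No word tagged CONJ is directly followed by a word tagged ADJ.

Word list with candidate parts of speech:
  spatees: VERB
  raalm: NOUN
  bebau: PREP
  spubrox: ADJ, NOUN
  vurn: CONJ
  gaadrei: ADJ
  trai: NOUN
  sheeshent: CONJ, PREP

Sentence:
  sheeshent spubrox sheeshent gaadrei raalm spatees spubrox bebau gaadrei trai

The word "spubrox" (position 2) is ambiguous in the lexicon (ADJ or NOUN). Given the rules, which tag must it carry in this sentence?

Candidates per position — 1:sheeshent {CONJ,PREP}; 2:spubrox {ADJ,NOUN}; 3:sheeshent {CONJ,PREP}; 4:gaadrei {ADJ}; 5:raalm {NOUN}; 6:spatees {VERB}; 7:spubrox {ADJ,NOUN}; 8:bebau {PREP}; 9:gaadrei {ADJ}; 10:trai {NOUN}.
If word 1 were PREP, no tagging could satisfy rule 1; so word 1 is CONJ.
If word 2 were ADJ, no tagging could satisfy rule 5; so word 2 is NOUN.
If word 3 were CONJ, no tagging could satisfy rule 5; so word 3 is PREP.
If word 7 were NOUN, no tagging could satisfy rule 4; so word 7 is ADJ.
So the tagging must be: CONJ NOUN PREP ADJ NOUN VERB ADJ PREP ADJ NOUN.
Rule-by-rule: rule 1 ok; rule 2 ok; rule 3 ok; rule 4 ok; rule 5 ok.

NOUN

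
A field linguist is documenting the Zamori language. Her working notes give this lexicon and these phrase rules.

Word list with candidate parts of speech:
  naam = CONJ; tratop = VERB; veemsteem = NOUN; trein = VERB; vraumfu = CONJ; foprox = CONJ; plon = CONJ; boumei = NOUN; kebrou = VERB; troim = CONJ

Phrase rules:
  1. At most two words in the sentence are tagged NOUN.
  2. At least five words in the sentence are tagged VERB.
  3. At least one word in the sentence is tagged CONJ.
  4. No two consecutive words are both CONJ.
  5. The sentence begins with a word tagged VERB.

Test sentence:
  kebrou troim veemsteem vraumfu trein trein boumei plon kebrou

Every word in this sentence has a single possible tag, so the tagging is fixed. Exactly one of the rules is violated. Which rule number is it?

Fixed tagging: VERB CONJ NOUN CONJ VERB VERB NOUN CONJ VERB.
Checking each rule: R1 holds, R2 violated, R3 holds, R4 holds, R5 holds.
Only rule 2 fails.

2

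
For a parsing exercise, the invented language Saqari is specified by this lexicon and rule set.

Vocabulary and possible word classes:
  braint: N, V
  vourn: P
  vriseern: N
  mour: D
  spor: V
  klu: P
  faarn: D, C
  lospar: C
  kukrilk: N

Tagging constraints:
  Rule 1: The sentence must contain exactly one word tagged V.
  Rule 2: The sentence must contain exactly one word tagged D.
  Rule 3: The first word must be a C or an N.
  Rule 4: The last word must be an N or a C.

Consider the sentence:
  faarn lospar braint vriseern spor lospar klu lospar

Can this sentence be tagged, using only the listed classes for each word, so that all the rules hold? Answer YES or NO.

Candidates per position — 1:faarn {D,C}; 2:lospar {C}; 3:braint {N,V}; 4:vriseern {N}; 5:spor {V}; 6:lospar {C}; 7:klu {P}; 8:lospar {C}.
Every candidate sequence violates at least one rule; no consistent tagging exists.

NO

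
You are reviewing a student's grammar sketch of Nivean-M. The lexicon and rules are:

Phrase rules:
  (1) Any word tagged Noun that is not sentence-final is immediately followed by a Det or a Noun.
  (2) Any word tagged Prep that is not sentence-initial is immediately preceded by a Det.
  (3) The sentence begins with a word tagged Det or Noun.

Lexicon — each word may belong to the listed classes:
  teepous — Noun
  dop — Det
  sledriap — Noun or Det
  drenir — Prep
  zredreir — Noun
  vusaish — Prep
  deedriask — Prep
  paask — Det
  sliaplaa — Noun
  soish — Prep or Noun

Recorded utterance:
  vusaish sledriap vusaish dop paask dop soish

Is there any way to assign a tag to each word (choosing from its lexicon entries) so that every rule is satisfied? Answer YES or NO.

Candidates per position — 1:vusaish {Prep}; 2:sledriap {Noun,Det}; 3:vusaish {Prep}; 4:dop {Det}; 5:paask {Det}; 6:dop {Det}; 7:soish {Prep,Noun}.
Rule 3 cannot be satisfied by any choice of tags from the lexicon.
So there is no consistent tagging.

NO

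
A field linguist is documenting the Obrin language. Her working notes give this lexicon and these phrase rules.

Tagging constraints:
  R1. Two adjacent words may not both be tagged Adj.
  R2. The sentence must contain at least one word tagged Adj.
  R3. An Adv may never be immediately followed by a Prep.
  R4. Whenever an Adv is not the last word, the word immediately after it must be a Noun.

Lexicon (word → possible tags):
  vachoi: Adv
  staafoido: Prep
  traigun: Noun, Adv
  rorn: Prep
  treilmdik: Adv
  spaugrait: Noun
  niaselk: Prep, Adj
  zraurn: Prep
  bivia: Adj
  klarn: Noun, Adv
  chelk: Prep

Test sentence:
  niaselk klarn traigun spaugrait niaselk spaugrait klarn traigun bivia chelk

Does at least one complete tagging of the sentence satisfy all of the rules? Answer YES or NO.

Candidates per position — 1:niaselk {Prep,Adj}; 2:klarn {Noun,Adv}; 3:traigun {Noun,Adv}; 4:spaugrait {Noun}; 5:niaselk {Prep,Adj}; 6:spaugrait {Noun}; 7:klarn {Noun,Adv}; 8:traigun {Noun,Adv}; 9:bivia {Adj}; 10:chelk {Prep}.
One satisfying assignment: Prep Noun Adv Noun Adj Noun Adv Noun Adj Prep.
Verifying each rule — rule 1 ok; rule 2 ok; rule 3 ok; rule 4 ok.

YES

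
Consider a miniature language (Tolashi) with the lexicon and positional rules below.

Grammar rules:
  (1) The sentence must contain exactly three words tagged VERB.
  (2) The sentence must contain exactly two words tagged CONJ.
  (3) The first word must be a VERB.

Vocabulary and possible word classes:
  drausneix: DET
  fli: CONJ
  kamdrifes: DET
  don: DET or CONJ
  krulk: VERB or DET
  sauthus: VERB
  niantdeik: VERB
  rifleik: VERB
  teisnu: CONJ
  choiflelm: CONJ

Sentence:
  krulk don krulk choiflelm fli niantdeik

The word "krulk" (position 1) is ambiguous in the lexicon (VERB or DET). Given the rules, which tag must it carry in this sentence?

VERB

Candidates per position — 1:krulk {VERB,DET}; 2:don {DET,CONJ}; 3:krulk {VERB,DET}; 4:choiflelm {CONJ}; 5:fli {CONJ}; 6:niantdeik {VERB}.
If word 1 were DET, no tagging could satisfy rule 1; so word 1 is VERB.
If word 2 were CONJ, no tagging could satisfy rule 2; so word 2 is DET.
If word 3 were DET, no tagging could satisfy rule 1; so word 3 is VERB.
So the tagging must be: VERB DET VERB CONJ CONJ VERB.
Checking: rule 1 satisfied; rule 2 satisfied; rule 3 satisfied.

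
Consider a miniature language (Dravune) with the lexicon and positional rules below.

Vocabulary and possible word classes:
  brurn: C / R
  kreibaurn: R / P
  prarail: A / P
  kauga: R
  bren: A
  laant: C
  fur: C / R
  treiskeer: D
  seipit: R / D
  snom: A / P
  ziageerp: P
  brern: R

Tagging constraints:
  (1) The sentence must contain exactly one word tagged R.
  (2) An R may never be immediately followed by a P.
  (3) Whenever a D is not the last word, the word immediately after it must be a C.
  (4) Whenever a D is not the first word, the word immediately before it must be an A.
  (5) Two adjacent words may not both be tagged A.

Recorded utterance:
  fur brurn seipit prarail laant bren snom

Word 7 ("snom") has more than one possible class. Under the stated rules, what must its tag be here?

P

Candidates per position — 1:fur {C,R}; 2:brurn {C,R}; 3:seipit {R,D}; 4:prarail {A,P}; 5:laant {C}; 6:bren {A}; 7:snom {A,P}.
Word 3 cannot be D — rule 3 would then fail for every completion. It is R.
Word 4 cannot be P — rule 2 would then fail for every completion. It is A.
Word 7 cannot be A — rule 5 would then fail for every completion. It is P.
Word 1 cannot be R — rule 1 would then fail for every completion. It is C.
Word 2 cannot be R — rule 1 would then fail for every completion. It is C.
So the tagging must be: C C R A C A P.
Checking: rule 1 ok; rule 2 ok; rule 3 ok; rule 4 ok; rule 5 ok.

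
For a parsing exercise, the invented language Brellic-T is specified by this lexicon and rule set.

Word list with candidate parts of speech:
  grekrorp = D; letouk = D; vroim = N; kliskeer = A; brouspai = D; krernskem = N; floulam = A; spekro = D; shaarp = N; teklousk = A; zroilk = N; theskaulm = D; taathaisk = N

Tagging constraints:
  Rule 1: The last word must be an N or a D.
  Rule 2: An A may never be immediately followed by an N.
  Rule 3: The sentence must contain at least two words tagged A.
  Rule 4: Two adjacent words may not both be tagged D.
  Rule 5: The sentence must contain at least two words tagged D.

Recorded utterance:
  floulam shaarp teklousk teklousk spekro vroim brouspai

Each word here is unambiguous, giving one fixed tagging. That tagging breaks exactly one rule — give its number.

Fixed tagging: A N A A D N D.
Rule check: R1 pass, R2 fail, R3 pass, R4 pass, R5 pass.
Only rule 2 fails.

2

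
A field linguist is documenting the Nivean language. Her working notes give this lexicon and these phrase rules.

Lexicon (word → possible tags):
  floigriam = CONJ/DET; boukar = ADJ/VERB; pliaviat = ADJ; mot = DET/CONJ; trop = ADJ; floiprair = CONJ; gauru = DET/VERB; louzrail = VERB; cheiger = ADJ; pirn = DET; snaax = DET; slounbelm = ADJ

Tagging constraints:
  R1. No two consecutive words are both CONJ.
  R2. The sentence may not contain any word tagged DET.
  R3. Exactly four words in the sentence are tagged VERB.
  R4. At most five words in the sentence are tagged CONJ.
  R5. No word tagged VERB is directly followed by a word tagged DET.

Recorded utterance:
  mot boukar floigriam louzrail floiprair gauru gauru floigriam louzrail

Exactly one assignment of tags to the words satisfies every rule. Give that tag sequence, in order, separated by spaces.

Candidates per position — 1:mot {DET,CONJ}; 2:boukar {ADJ,VERB}; 3:floigriam {CONJ,DET}; 4:louzrail {VERB}; 5:floiprair {CONJ}; 6:gauru {DET,VERB}; 7:gauru {DET,VERB}; 8:floigriam {CONJ,DET}; 9:louzrail {VERB}.
Word 1 cannot be DET — rule 2 would then fail for every completion. It is CONJ.
Word 3 cannot be DET — rule 2 would then fail for every completion. It is CONJ.
Word 6 cannot be DET — rule 2 would then fail for every completion. It is VERB.
Word 7 cannot be DET — rule 2 would then fail for every completion. It is VERB.
Word 8 cannot be DET — rule 2 would then fail for every completion. It is CONJ.
Word 2 cannot be VERB — rule 3 would then fail for every completion. It is ADJ.
The unique satisfying tagging is: CONJ ADJ CONJ VERB CONJ VERB VERB CONJ VERB.
Verifying each rule — rule 1 ✓; rule 2 ✓; rule 3 ✓; rule 4 ✓; rule 5 ✓.

CONJ ADJ CONJ VERB CONJ VERB VERB CONJ VERB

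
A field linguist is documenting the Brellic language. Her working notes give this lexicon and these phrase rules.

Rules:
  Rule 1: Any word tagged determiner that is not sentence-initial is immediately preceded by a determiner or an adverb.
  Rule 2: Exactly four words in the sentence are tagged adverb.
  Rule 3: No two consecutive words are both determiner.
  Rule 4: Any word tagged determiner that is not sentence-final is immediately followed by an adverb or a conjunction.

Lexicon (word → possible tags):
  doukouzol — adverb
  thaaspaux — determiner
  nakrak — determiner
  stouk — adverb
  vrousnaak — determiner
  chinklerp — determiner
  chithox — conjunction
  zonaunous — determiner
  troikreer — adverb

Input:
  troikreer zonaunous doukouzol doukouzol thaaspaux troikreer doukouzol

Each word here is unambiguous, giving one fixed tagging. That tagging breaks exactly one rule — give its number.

Fixed tagging: adverb determiner adverb adverb determiner adverb adverb.
Checking each rule: R1 ✓, R2 ✗, R3 ✓, R4 ✓.
Only rule 2 fails.

2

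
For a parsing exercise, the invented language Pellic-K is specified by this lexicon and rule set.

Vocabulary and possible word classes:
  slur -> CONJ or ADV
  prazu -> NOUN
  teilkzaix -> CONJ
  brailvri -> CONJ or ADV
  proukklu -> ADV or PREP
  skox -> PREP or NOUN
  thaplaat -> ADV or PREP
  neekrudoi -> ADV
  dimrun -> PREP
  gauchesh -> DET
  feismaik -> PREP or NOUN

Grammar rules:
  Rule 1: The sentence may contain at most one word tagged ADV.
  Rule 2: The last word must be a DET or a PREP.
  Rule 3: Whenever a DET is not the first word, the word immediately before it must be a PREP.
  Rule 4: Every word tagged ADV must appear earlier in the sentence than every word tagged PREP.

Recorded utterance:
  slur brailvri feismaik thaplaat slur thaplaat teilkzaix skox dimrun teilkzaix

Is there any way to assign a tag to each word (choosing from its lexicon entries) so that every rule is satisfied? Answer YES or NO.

Candidates per position — 1:slur {CONJ,ADV}; 2:brailvri {CONJ,ADV}; 3:feismaik {PREP,NOUN}; 4:thaplaat {ADV,PREP}; 5:slur {CONJ,ADV}; 6:thaplaat {ADV,PREP}; 7:teilkzaix {CONJ}; 8:skox {PREP,NOUN}; 9:dimrun {PREP}; 10:teilkzaix {CONJ}.
Rule 2 cannot be satisfied by any choice of tags from the lexicon.
So there is no consistent tagging.

NO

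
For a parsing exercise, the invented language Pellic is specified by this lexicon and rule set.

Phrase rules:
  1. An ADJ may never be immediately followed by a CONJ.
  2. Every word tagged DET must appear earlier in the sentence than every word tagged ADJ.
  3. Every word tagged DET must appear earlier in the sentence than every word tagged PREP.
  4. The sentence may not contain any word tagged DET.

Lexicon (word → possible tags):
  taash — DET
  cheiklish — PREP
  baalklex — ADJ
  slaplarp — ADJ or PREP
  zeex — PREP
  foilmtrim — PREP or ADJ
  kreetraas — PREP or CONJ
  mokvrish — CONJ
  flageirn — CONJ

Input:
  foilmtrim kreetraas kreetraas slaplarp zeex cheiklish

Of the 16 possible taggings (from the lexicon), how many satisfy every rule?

12

Candidates per position — 1:foilmtrim {PREP,ADJ}; 2:kreetraas {PREP,CONJ}; 3:kreetraas {PREP,CONJ}; 4:slaplarp {ADJ,PREP}; 5:zeex {PREP}; 6:cheiklish {PREP}.
There are 16 candidate sequences in total.
Checking each against the rules leaves 12 sequences.
Count = 12.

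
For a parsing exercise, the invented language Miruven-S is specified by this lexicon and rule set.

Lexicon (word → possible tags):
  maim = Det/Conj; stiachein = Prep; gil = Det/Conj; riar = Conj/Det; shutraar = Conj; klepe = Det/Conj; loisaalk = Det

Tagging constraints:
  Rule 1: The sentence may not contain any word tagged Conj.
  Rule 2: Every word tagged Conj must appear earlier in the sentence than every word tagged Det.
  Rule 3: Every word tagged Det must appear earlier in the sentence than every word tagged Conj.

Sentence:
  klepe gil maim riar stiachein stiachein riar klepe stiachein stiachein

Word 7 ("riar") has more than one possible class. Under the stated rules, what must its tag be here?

Candidates per position — 1:klepe {Det,Conj}; 2:gil {Det,Conj}; 3:maim {Det,Conj}; 4:riar {Conj,Det}; 5:stiachein {Prep}; 6:stiachein {Prep}; 7:riar {Conj,Det}; 8:klepe {Det,Conj}; 9:stiachein {Prep}; 10:stiachein {Prep}.
If word 1 were Conj, no tagging could satisfy rule 1; so word 1 is Det.
If word 2 were Conj, no tagging could satisfy rule 1; so word 2 is Det.
If word 3 were Conj, no tagging could satisfy rule 1; so word 3 is Det.
If word 4 were Conj, no tagging could satisfy rule 1; so word 4 is Det.
If word 7 were Conj, no tagging could satisfy rule 1; so word 7 is Det.
If word 8 were Conj, no tagging could satisfy rule 1; so word 8 is Det.
The only consistent sequence is: Det Det Det Det Prep Prep Det Det Prep Prep.
Verifying each rule — rule 1 holds; rule 2 holds; rule 3 holds.

Det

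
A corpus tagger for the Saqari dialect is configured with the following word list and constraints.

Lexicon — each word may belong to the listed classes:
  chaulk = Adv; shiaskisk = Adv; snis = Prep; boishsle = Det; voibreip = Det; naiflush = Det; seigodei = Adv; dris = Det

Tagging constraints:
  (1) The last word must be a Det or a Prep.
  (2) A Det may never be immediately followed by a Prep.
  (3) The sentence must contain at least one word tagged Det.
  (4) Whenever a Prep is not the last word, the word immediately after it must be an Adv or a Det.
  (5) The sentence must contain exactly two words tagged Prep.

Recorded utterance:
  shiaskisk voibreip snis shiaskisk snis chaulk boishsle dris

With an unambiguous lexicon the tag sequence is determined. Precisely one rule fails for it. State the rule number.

2

Fixed tagging: Adv Det Prep Adv Prep Adv Det Det.
Checking each rule: R1 ✓, R2 ✗, R3 ✓, R4 ✓, R5 ✓.
Only rule 2 fails.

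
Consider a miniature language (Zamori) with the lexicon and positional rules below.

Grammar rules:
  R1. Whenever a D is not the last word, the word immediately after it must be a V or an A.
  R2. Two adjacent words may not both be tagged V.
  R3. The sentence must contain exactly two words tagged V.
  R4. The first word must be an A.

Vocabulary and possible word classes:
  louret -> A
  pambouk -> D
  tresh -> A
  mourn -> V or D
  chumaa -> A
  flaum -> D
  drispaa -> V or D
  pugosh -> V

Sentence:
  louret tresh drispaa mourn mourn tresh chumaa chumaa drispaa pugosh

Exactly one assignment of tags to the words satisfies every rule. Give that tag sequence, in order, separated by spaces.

Candidates per position — 1:louret {A}; 2:tresh {A}; 3:drispaa {V,D}; 4:mourn {V,D}; 5:mourn {V,D}; 6:tresh {A}; 7:chumaa {A}; 8:chumaa {A}; 9:drispaa {V,D}; 10:pugosh {V}.
Word 9 cannot be V — rule 2 would then fail for every completion. It is D.
The remaining ambiguous positions (3, 4, 5) are resolved jointly — only one combination satisfies every rule.
That leaves exactly one tagging: A A D V D A A A D V.
Rule-by-rule: rule 1 satisfied; rule 2 satisfied; rule 3 satisfied; rule 4 satisfied.

A A D V D A A A D V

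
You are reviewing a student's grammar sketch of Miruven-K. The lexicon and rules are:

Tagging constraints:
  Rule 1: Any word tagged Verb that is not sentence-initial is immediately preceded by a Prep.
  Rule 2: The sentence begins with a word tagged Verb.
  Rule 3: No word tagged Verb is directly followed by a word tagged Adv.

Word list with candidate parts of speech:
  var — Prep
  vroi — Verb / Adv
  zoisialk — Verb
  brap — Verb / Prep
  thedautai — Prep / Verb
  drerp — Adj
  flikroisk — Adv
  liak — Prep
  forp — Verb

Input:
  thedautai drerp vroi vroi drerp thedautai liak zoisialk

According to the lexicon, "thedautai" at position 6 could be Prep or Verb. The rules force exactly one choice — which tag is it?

Prep

Candidates per position — 1:thedautai {Prep,Verb}; 2:drerp {Adj}; 3:vroi {Verb,Adv}; 4:vroi {Verb,Adv}; 5:drerp {Adj}; 6:thedautai {Prep,Verb}; 7:liak {Prep}; 8:zoisialk {Verb}.
At position 1, choosing Prep makes rule 2 impossible to satisfy; hence Verb.
At position 3, choosing Verb makes rule 1 impossible to satisfy; hence Adv.
At position 4, choosing Verb makes rule 1 impossible to satisfy; hence Adv.
At position 6, choosing Verb makes rule 1 impossible to satisfy; hence Prep.
So the tagging must be: Verb Adj Adv Adv Adj Prep Prep Verb.
Verifying each rule — rule 1 ✓; rule 2 ✓; rule 3 ✓.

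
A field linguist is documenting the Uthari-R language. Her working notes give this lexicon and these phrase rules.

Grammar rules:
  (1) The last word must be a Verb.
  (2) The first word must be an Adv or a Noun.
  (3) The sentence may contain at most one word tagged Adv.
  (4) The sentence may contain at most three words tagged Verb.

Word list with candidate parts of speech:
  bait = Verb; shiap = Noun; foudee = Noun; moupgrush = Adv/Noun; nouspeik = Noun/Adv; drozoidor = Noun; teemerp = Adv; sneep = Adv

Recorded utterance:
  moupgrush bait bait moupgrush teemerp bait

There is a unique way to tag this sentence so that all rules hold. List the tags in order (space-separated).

Candidates per position — 1:moupgrush {Adv,Noun}; 2:bait {Verb}; 3:bait {Verb}; 4:moupgrush {Adv,Noun}; 5:teemerp {Adv}; 6:bait {Verb}.
Word 1 cannot be Adv — rule 3 would then fail for every completion. It is Noun.
Word 4 cannot be Adv — rule 3 would then fail for every completion. It is Noun.
So the tagging must be: Noun Verb Verb Noun Adv Verb.
Check: rule 1 ✓; rule 2 ✓; rule 3 ✓; rule 4 ✓.

Noun Verb Verb Noun Adv Verb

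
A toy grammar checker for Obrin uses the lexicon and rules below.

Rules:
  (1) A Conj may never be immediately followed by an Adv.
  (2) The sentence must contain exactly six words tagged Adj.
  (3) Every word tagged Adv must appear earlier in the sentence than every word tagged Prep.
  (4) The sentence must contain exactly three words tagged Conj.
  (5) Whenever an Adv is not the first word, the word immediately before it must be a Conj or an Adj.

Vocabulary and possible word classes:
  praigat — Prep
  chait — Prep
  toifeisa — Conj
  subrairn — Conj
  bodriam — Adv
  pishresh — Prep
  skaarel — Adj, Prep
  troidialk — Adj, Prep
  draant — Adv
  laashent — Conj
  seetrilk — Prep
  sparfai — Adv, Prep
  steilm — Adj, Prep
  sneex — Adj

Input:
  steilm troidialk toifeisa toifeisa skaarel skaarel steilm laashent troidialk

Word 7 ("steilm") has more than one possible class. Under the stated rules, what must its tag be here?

Candidates per position — 1:steilm {Adj,Prep}; 2:troidialk {Adj,Prep}; 3:toifeisa {Conj}; 4:toifeisa {Conj}; 5:skaarel {Adj,Prep}; 6:skaarel {Adj,Prep}; 7:steilm {Adj,Prep}; 8:laashent {Conj}; 9:troidialk {Adj,Prep}.
At position 1, choosing Prep makes rule 2 impossible to satisfy; hence Adj.
At position 2, choosing Prep makes rule 2 impossible to satisfy; hence Adj.
At position 5, choosing Prep makes rule 2 impossible to satisfy; hence Adj.
At position 6, choosing Prep makes rule 2 impossible to satisfy; hence Adj.
At position 7, choosing Prep makes rule 2 impossible to satisfy; hence Adj.
At position 9, choosing Prep makes rule 2 impossible to satisfy; hence Adj.
That leaves exactly one tagging: Adj Adj Conj Conj Adj Adj Adj Conj Adj.
Checking: rule 1 ✓; rule 2 ✓; rule 3 ✓; rule 4 ✓; rule 5 ✓.

Adj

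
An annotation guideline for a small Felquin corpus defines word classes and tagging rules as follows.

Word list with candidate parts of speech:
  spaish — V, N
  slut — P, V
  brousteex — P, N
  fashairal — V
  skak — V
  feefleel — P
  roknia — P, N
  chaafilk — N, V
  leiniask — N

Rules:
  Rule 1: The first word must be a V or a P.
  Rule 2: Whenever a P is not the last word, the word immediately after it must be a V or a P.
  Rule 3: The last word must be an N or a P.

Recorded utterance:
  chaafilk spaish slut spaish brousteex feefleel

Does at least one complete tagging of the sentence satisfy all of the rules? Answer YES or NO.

Candidates per position — 1:chaafilk {N,V}; 2:spaish {V,N}; 3:slut {P,V}; 4:spaish {V,N}; 5:brousteex {P,N}; 6:feefleel {P}.
One satisfying assignment: V N V V N P.
Verifying each rule — rule 1 ok; rule 2 ok; rule 3 ok.

YES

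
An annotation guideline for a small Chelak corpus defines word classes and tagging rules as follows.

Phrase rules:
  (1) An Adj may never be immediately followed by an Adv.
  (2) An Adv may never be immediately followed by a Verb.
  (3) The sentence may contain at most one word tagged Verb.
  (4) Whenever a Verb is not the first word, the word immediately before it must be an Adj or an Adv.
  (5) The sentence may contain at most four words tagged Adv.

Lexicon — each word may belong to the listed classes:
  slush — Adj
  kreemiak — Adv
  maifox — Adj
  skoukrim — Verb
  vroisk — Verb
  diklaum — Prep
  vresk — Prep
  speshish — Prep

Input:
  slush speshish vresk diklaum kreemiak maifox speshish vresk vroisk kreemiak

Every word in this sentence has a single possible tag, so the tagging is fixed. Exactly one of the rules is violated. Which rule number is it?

4

Fixed tagging: Adj Prep Prep Prep Adv Adj Prep Prep Verb Adv.
Rule check: R1 ok, R2 ok, R3 ok, R4 fails, R5 ok.
Only rule 4 fails.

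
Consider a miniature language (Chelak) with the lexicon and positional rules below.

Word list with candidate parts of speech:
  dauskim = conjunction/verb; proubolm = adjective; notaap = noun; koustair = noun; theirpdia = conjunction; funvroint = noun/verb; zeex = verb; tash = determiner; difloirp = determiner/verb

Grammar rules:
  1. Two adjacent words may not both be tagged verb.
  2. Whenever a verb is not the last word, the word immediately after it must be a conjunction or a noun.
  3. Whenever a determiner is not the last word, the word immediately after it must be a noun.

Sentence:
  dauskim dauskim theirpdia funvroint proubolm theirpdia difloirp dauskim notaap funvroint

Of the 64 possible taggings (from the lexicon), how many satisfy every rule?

6

Candidates per position — 1:dauskim {conjunction,verb}; 2:dauskim {conjunction,verb}; 3:theirpdia {conjunction}; 4:funvroint {noun,verb}; 5:proubolm {adjective}; 6:theirpdia {conjunction}; 7:difloirp {determiner,verb}; 8:dauskim {conjunction,verb}; 9:notaap {noun}; 10:funvroint {noun,verb}.
There are 64 candidate sequences in total.
Checking each against the rules leaves 6 sequences.
Count = 6.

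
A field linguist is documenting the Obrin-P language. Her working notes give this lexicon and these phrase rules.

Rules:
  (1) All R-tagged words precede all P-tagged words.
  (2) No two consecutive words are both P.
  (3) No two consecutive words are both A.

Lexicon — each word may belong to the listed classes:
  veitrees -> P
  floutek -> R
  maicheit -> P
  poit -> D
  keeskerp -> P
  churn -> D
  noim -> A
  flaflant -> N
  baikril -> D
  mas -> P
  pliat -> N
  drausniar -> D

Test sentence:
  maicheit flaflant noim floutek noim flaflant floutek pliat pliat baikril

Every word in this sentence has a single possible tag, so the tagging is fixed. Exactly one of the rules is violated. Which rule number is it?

Fixed tagging: P N A R A N R N N D.
Rule check: R1 violated, R2 holds, R3 holds.
Only rule 1 fails.

1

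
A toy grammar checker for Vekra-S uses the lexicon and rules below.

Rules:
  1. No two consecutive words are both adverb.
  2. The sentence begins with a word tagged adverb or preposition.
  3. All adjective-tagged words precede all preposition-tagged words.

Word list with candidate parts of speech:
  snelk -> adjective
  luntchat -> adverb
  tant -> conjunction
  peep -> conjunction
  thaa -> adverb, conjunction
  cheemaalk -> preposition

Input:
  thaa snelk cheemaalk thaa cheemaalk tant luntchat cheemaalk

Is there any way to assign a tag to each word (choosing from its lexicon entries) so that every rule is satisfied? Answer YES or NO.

YES

Candidates per position — 1:thaa {adverb,conjunction}; 2:snelk {adjective}; 3:cheemaalk {preposition}; 4:thaa {adverb,conjunction}; 5:cheemaalk {preposition}; 6:tant {conjunction}; 7:luntchat {adverb}; 8:cheemaalk {preposition}.
One satisfying assignment: adverb adjective preposition adverb preposition conjunction adverb preposition.
Verifying each rule — rule 1 ✓; rule 2 ✓; rule 3 ✓.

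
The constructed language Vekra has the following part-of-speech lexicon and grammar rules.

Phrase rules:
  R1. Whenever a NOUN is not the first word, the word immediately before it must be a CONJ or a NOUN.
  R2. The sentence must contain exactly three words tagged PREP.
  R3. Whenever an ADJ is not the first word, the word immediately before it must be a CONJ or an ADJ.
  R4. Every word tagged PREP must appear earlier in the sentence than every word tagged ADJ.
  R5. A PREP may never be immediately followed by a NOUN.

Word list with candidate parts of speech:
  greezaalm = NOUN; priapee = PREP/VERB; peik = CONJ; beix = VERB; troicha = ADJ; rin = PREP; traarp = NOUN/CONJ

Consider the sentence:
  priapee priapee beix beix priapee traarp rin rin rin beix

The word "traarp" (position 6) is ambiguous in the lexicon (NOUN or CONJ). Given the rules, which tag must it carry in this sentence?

CONJ

Candidates per position — 1:priapee {PREP,VERB}; 2:priapee {PREP,VERB}; 3:beix {VERB}; 4:beix {VERB}; 5:priapee {PREP,VERB}; 6:traarp {NOUN,CONJ}; 7:rin {PREP}; 8:rin {PREP}; 9:rin {PREP}; 10:beix {VERB}.
At position 1, choosing PREP makes rule 2 impossible to satisfy; hence VERB.
At position 2, choosing PREP makes rule 2 impossible to satisfy; hence VERB.
At position 5, choosing PREP makes rule 2 impossible to satisfy; hence VERB.
At position 6, choosing NOUN makes rule 1 impossible to satisfy; hence CONJ.
So the tagging must be: VERB VERB VERB VERB VERB CONJ PREP PREP PREP VERB.
Rule-by-rule: rule 1 ✓; rule 2 ✓; rule 3 ✓; rule 4 ✓; rule 5 ✓.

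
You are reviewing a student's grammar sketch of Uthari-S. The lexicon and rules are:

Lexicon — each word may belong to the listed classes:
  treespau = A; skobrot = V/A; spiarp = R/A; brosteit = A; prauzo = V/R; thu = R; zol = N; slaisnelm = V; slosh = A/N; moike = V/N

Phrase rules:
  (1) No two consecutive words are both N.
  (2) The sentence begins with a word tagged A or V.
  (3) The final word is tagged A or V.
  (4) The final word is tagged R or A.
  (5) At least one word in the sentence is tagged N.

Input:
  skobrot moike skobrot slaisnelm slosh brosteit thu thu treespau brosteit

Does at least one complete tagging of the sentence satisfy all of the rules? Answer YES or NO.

Candidates per position — 1:skobrot {V,A}; 2:moike {V,N}; 3:skobrot {V,A}; 4:slaisnelm {V}; 5:slosh {A,N}; 6:brosteit {A}; 7:thu {R}; 8:thu {R}; 9:treespau {A}; 10:brosteit {A}.
One satisfying assignment: A V A V N A R R A A.
Check: rule 1 ok; rule 2 ok; rule 3 ok; rule 4 ok; rule 5 ok.

YES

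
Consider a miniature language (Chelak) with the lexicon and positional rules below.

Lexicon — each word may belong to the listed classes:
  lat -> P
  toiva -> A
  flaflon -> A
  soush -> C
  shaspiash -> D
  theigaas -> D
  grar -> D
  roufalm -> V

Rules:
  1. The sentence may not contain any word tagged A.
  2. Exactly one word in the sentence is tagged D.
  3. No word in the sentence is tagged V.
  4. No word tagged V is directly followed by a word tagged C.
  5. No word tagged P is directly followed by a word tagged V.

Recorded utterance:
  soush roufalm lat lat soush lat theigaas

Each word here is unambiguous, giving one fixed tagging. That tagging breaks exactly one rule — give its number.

3

Fixed tagging: C V P P C P D.
Rule check: R1 pass, R2 pass, R3 fail, R4 pass, R5 pass.
Only rule 3 fails.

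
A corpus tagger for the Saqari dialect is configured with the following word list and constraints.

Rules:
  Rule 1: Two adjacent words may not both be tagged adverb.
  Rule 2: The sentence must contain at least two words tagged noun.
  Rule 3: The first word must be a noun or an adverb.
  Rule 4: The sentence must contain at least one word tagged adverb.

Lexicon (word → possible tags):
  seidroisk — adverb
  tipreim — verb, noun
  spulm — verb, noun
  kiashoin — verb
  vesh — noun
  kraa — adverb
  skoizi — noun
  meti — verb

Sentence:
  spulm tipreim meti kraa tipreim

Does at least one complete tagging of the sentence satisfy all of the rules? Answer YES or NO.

Candidates per position — 1:spulm {verb,noun}; 2:tipreim {verb,noun}; 3:meti {verb}; 4:kraa {adverb}; 5:tipreim {verb,noun}.
One satisfying assignment: noun verb verb adverb noun.
Checking: rule 1 ✓; rule 2 ✓; rule 3 ✓; rule 4 ✓.

YES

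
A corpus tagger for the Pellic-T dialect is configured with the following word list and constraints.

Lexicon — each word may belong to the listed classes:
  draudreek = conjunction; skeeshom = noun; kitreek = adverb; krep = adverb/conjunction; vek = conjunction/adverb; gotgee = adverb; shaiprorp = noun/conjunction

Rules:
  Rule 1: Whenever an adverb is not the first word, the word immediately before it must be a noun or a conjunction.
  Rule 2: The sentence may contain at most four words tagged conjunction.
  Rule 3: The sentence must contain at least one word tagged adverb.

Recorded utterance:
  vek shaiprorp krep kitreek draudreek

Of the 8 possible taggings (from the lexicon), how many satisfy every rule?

4

Candidates per position — 1:vek {conjunction,adverb}; 2:shaiprorp {noun,conjunction}; 3:krep {adverb,conjunction}; 4:kitreek {adverb}; 5:draudreek {conjunction}.
There are 8 candidate sequences in total.
The sequences that satisfy every rule: conjunction noun conjunction adverb conjunction; conjunction conjunction conjunction adverb conjunction; adverb noun conjunction adverb conjunction; adverb conjunction conjunction adverb conjunction.
Count = 4.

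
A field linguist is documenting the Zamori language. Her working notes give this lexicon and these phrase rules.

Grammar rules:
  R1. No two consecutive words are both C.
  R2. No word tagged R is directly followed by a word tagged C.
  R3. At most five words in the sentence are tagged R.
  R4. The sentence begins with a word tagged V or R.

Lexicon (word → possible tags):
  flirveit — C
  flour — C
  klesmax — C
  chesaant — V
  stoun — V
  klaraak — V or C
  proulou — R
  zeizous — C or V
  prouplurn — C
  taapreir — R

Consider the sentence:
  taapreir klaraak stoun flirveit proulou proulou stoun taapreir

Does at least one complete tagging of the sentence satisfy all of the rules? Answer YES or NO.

Candidates per position — 1:taapreir {R}; 2:klaraak {V,C}; 3:stoun {V}; 4:flirveit {C}; 5:proulou {R}; 6:proulou {R}; 7:stoun {V}; 8:taapreir {R}.
One satisfying assignment: R V V C R R V R.
Rule-by-rule: rule 1 holds; rule 2 holds; rule 3 holds; rule 4 holds.

YES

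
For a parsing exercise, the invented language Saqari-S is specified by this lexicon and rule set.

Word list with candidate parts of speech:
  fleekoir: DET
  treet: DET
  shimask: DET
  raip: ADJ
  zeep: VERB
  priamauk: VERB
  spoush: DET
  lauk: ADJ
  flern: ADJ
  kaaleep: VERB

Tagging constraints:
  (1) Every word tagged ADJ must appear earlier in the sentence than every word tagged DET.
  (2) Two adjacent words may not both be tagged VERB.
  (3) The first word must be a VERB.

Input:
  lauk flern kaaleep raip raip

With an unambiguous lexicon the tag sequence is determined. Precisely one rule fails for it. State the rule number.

3

Fixed tagging: ADJ ADJ VERB ADJ ADJ.
Applying the rules: R1 ok, R2 ok, R3 fails.
Only rule 3 fails.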